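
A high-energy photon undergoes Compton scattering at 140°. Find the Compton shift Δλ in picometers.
4.2850 pm

Using the Compton scattering formula:
Δλ = λ_C(1 - cos θ)

where λ_C = h/(m_e·c) ≈ 2.4263 pm is the Compton wavelength of an electron.

For θ = 140°:
cos(140°) = -0.7660
1 - cos(140°) = 1.7660

Δλ = 2.4263 × 1.7660
Δλ = 4.2850 pm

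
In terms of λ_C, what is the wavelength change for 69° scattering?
0.6416 λ_C

The Compton shift formula is:
Δλ = λ_C(1 - cos θ)

Dividing both sides by λ_C:
Δλ/λ_C = 1 - cos θ

For θ = 69°:
Δλ/λ_C = 1 - cos(69°)
Δλ/λ_C = 1 - 0.3584
Δλ/λ_C = 0.6416

This means the shift is 0.6416 × λ_C = 1.5568 pm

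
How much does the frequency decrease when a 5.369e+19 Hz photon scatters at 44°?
5.836e+18 Hz (decrease)

Convert frequency to wavelength (c = 299792458 m/s):
λ₀ = c/f₀ = 299792458/5.369e+19 = 5.5837671e-12 m = 5.5838 pm

Calculate Compton shift:
Δλ = λ_C(1 - cos(44°)) = 0.6810 pm

Final wavelength:
λ' = λ₀ + Δλ = 5.5838 + 0.6810 = 6.2647 pm

Final frequency:
f' = c/λ' = 299792458/6.2647359e-12 = 4.7853966e+19 Hz

Frequency shift (decrease):
Δf = f₀ - f' = 5.369e+19 - 4.7853966e+19 = 5.836e+18 Hz

(Intermediate values are shown rounded; full precision is carried through to the final answer.)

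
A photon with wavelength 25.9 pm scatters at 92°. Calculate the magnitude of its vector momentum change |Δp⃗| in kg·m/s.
3.5215e-23 kg·m/s

Photon momentum magnitude is p = h/λ.

Initial momentum:
p₀ = h/λ = 6.6261e-34/2.5900e-11 = 2.5583e-23 kg·m/s

After scattering:
λ' = λ + Δλ = 25.9 + 2.5110 = 28.4110 pm
p' = h/λ' = 6.6261e-34/2.8411e-11 = 2.3322e-23 kg·m/s

Momentum is a vector; the scattered photon's direction makes angle θ = 92° with the incident direction. The magnitude of the vector change Δp⃗ = p⃗₀ − p⃗' is found from the law of cosines:
|Δp⃗|² = p₀² + p'² − 2p₀p'cos θ
|Δp⃗|² = (2.5583e-23)² + (2.3322e-23)² − 2·2.5583e-23·2.3322e-23·cos(92°)
|Δp⃗| = 3.5215e-23 kg·m/s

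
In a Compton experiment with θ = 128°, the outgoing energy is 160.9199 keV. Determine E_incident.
327.6002 keV

Convert final energy to wavelength (hc ≈ 1239.842 keV·pm):
λ' = hc/E' = 1239.842 / 160.9199 = 7.7047 pm

Calculate the Compton shift:
Δλ = λ_C(1 - cos(128°))
Δλ = 2.4263 × (1 - cos(128°))
Δλ = 3.9201 pm

Initial wavelength:
λ = λ' - Δλ = 7.7047 - 3.9201 = 3.7846 pm

Initial energy:
E = hc/λ = 1239.842 / 3.7846 = 327.6002 keV

(Intermediate values are shown rounded; full precision is carried through to the final answer.)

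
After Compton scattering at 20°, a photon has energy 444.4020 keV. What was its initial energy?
469.0000 keV

Convert final energy to wavelength (hc ≈ 1239.842 keV·pm):
λ' = hc/E' = 1239.842 / 444.4020 = 2.7899 pm

Calculate the Compton shift:
Δλ = λ_C(1 - cos(20°))
Δλ = 2.4263 × (1 - cos(20°))
Δλ = 0.1463 pm

Initial wavelength:
λ = λ' - Δλ = 2.7899 - 0.1463 = 2.6436 pm

Initial energy:
E = hc/λ = 1239.842 / 2.6436 = 469.0000 keV

(Intermediate values are shown rounded; full precision is carried through to the final answer.)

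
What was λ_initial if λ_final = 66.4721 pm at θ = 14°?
66.4000 pm

From λ' = λ + Δλ, we have λ = λ' - Δλ

First calculate the Compton shift:
Δλ = λ_C(1 - cos θ)
Δλ = 2.4263 × (1 - cos(14°))
Δλ = 2.4263 × 0.0297
Δλ = 0.0721 pm

Initial wavelength:
λ = λ' - Δλ
λ = 66.4721 - 0.0721
λ = 66.4000 pm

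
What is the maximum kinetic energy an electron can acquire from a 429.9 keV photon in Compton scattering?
269.6442 keV

Maximum energy transfer occurs at θ = 180° (backscattering).

Initial photon: E₀ = 429.9 keV → λ₀ = 2.8840 pm

Maximum Compton shift (at 180°):
Δλ_max = 2λ_C = 2 × 2.4263 = 4.8526 pm

Final wavelength:
λ' = 2.8840 + 4.8526 = 7.7366 pm

Minimum photon energy (maximum energy to electron):
E'_min = hc/λ' = 160.2558 keV

Maximum electron kinetic energy:
K_max = E₀ - E'_min = 429.9000 - 160.2558 = 269.6442 keV

(Intermediate values are shown rounded; full precision is carried through to the final answer.)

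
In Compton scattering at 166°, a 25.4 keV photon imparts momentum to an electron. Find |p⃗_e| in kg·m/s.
2.5745e-23 kg·m/s

The electron is initially at rest, so by conservation of momentum:
p⃗_e = p⃗₀ − p⃗'  (incident photon momentum minus scattered photon momentum)

Photon momentum magnitudes (p = h/λ = E/c):
λ₀ = hc/E₀ = 48.8127 pm → p₀ = h/λ₀ = 1.3574e-23 kg·m/s
Δλ = λ_C(1 − cos 166°) = 4.7805 pm
λ' = 53.5932 pm → p' = h/λ' = 1.2364e-23 kg·m/s

The scattered photon makes angle θ = 166° with the incident direction, so by the law of cosines:
|p⃗_e|² = p₀² + p'² − 2p₀p'cos θ
|p⃗_e|² = (1.3574e-23)² + (1.2364e-23)² − 2·1.3574e-23·1.2364e-23·cos(166°)
|p⃗_e| = 2.5745e-23 kg·m/s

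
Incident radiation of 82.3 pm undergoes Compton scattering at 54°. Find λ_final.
83.3002 pm

Using the Compton scattering formula:
λ' = λ + Δλ = λ + λ_C(1 - cos θ)

Given:
- Initial wavelength λ = 82.3 pm
- Scattering angle θ = 54°
- Compton wavelength λ_C ≈ 2.4263 pm

Calculate the shift:
Δλ = 2.4263 × (1 - cos(54°))
Δλ = 2.4263 × 0.4122
Δλ = 1.0002 pm

Final wavelength:
λ' = 82.3 + 1.0002 = 83.3002 pm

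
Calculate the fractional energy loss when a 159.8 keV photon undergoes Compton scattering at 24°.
0.0263 (or 2.63%)

Calculate initial and final photon energies:

Initial: E₀ = 159.8 keV → λ₀ = 7.7587 pm
Compton shift: Δλ = 0.2098 pm
Final wavelength: λ' = 7.9685 pm
Final energy: E' = 155.5934 keV

Fractional energy loss:
(E₀ - E')/E₀ = (159.8000 - 155.5934)/159.8000
= 4.2066/159.8000
= 0.0263
= 2.63%

(Intermediate values are shown rounded; full precision is carried through to the final answer.)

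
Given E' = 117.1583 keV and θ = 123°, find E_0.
181.4001 keV

Convert final energy to wavelength (hc ≈ 1239.842 keV·pm):
λ' = hc/E' = 1239.842 / 117.1583 = 10.5826 pm

Calculate the Compton shift:
Δλ = λ_C(1 - cos(123°))
Δλ = 2.4263 × (1 - cos(123°))
Δλ = 3.7478 pm

Initial wavelength:
λ = λ' - Δλ = 10.5826 - 3.7478 = 6.8348 pm

Initial energy:
E = hc/λ = 1239.842 / 6.8348 = 181.4001 keV

(Intermediate values are shown rounded; full precision is carried through to the final answer.)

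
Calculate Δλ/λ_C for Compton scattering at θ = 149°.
1.8572 λ_C

The Compton shift formula is:
Δλ = λ_C(1 - cos θ)

Dividing both sides by λ_C:
Δλ/λ_C = 1 - cos θ

For θ = 149°:
Δλ/λ_C = 1 - cos(149°)
Δλ/λ_C = 1 - -0.8572
Δλ/λ_C = 1.8572

This means the shift is 1.8572 × λ_C = 4.5061 pm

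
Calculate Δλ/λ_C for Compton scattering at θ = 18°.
0.0489 λ_C

The Compton shift formula is:
Δλ = λ_C(1 - cos θ)

Dividing both sides by λ_C:
Δλ/λ_C = 1 - cos θ

For θ = 18°:
Δλ/λ_C = 1 - cos(18°)
Δλ/λ_C = 1 - 0.9511
Δλ/λ_C = 0.0489

This means the shift is 0.0489 × λ_C = 0.1188 pm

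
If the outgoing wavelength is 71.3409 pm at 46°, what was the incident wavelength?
70.6000 pm

From λ' = λ + Δλ, we have λ = λ' - Δλ

First calculate the Compton shift:
Δλ = λ_C(1 - cos θ)
Δλ = 2.4263 × (1 - cos(46°))
Δλ = 2.4263 × 0.3053
Δλ = 0.7409 pm

Initial wavelength:
λ = λ' - Δλ
λ = 71.3409 - 0.7409
λ = 70.6000 pm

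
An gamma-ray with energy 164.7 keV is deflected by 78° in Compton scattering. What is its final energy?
131.2039 keV

First convert energy to wavelength:
λ = hc/E, with hc ≈ 1239.842 keV·pm (i.e. 1239.842 eV·nm)

For E = 164.7 keV = 164700 eV:
λ = 1239.842 keV·pm / 164.7 keV
λ = 7.5279 pm

Calculate the Compton shift:
Δλ = λ_C(1 - cos(78°)) = 2.4263 × 0.7921
Δλ = 1.9219 pm

Final wavelength:
λ' = 7.5279 + 1.9219 = 9.4497 pm

Final energy:
E' = hc/λ' = 1239.842 / 9.4497 = 131.2039 keV

(Intermediate values are shown rounded; full precision is carried through to the final answer.)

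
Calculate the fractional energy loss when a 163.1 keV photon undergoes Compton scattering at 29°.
0.0385 (or 3.85%)

Calculate initial and final photon energies:

Initial: E₀ = 163.1 keV → λ₀ = 7.6017 pm
Compton shift: Δλ = 0.3042 pm
Final wavelength: λ' = 7.9059 pm
Final energy: E' = 156.8241 keV

Fractional energy loss:
(E₀ - E')/E₀ = (163.1000 - 156.8241)/163.1000
= 6.2759/163.1000
= 0.0385
= 3.85%

(Intermediate values are shown rounded; full precision is carried through to the final answer.)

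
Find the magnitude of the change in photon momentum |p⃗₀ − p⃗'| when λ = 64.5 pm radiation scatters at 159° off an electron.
1.9517e-23 kg·m/s

Photon momentum magnitude is p = h/λ.

Initial momentum:
p₀ = h/λ = 6.6261e-34/6.4500e-11 = 1.0273e-23 kg·m/s

After scattering:
λ' = λ + Δλ = 64.5 + 4.6915 = 69.1915 pm
p' = h/λ' = 6.6261e-34/6.9191e-11 = 9.5764e-24 kg·m/s

Momentum is a vector; the scattered photon's direction makes angle θ = 159° with the incident direction. The magnitude of the vector change Δp⃗ = p⃗₀ − p⃗' is found from the law of cosines:
|Δp⃗|² = p₀² + p'² − 2p₀p'cos θ
|Δp⃗|² = (1.0273e-23)² + (9.5764e-24)² − 2·1.0273e-23·9.5764e-24·cos(159°)
|Δp⃗| = 1.9517e-23 kg·m/s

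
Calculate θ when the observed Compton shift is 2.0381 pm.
80.79°

From the Compton formula Δλ = λ_C(1 - cos θ), we can solve for θ:

cos θ = 1 - Δλ/λ_C

Given:
- Δλ = 2.0381 pm
- λ_C = h/(m_e·c) ≈ 2.42631024 pm

cos θ = 1 - 2.0381/2.42631024
cos θ = 1 - 0.840000
cos θ = 0.160000

θ = arccos(0.160000)
θ = 80.79°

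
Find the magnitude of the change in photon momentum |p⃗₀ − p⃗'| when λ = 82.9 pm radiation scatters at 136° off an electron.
1.4467e-23 kg·m/s

Photon momentum magnitude is p = h/λ.

Initial momentum:
p₀ = h/λ = 6.6261e-34/8.2900e-11 = 7.9928e-24 kg·m/s

After scattering:
λ' = λ + Δλ = 82.9 + 4.1717 = 87.0717 pm
p' = h/λ' = 6.6261e-34/8.7072e-11 = 7.6099e-24 kg·m/s

Momentum is a vector; the scattered photon's direction makes angle θ = 136° with the incident direction. The magnitude of the vector change Δp⃗ = p⃗₀ − p⃗' is found from the law of cosines:
|Δp⃗|² = p₀² + p'² − 2p₀p'cos θ
|Δp⃗|² = (7.9928e-24)² + (7.6099e-24)² − 2·7.9928e-24·7.6099e-24·cos(136°)
|Δp⃗| = 1.4467e-23 kg·m/s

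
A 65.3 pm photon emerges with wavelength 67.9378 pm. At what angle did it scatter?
95.00°

First find the wavelength shift:
Δλ = λ' - λ = 67.9378 - 65.3 = 2.6378 pm

Using Δλ = λ_C(1 - cos θ), with λ_C = h/(m_e·c) ≈ 2.42631024 pm:
cos θ = 1 - Δλ/λ_C
cos θ = 1 - 2.6378/2.42631024
cos θ = -0.087165

θ = arccos(-0.087165)
θ = 95.00°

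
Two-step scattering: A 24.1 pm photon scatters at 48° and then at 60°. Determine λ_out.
26.1159 pm

Apply Compton shift twice:

First scattering at θ₁ = 48°:
Δλ₁ = λ_C(1 - cos(48°))
Δλ₁ = 2.4263 × 0.3309
Δλ₁ = 0.8028 pm

After first scattering:
λ₁ = 24.1 + 0.8028 = 24.9028 pm

Second scattering at θ₂ = 60°:
Δλ₂ = λ_C(1 - cos(60°))
Δλ₂ = 2.4263 × 0.5000
Δλ₂ = 1.2132 pm

Final wavelength:
λ₂ = 24.9028 + 1.2132 = 26.1159 pm

Total shift: Δλ_total = 0.8028 + 1.2132 = 2.0159 pm

(Intermediate values are shown rounded; full precision is carried through to the final answer.)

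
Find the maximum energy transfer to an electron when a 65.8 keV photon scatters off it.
13.4754 keV

Maximum energy transfer occurs at θ = 180° (backscattering).

Initial photon: E₀ = 65.8 keV → λ₀ = 18.8426 pm

Maximum Compton shift (at 180°):
Δλ_max = 2λ_C = 2 × 2.4263 = 4.8526 pm

Final wavelength:
λ' = 18.8426 + 4.8526 = 23.6952 pm

Minimum photon energy (maximum energy to electron):
E'_min = hc/λ' = 52.3246 keV

Maximum electron kinetic energy:
K_max = E₀ - E'_min = 65.8000 - 52.3246 = 13.4754 keV

(Intermediate values are shown rounded; full precision is carried through to the final answer.)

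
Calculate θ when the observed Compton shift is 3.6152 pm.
119.34°

From the Compton formula Δλ = λ_C(1 - cos θ), we can solve for θ:

cos θ = 1 - Δλ/λ_C

Given:
- Δλ = 3.6152 pm
- λ_C = h/(m_e·c) ≈ 2.42631024 pm

cos θ = 1 - 3.6152/2.42631024
cos θ = 1 - 1.489999
cos θ = -0.489999

θ = arccos(-0.489999)
θ = 119.34°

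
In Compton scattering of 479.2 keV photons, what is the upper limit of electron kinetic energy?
312.5532 keV

Maximum energy transfer occurs at θ = 180° (backscattering).

Initial photon: E₀ = 479.2 keV → λ₀ = 2.5873 pm

Maximum Compton shift (at 180°):
Δλ_max = 2λ_C = 2 × 2.4263 = 4.8526 pm

Final wavelength:
λ' = 2.5873 + 4.8526 = 7.4399 pm

Minimum photon energy (maximum energy to electron):
E'_min = hc/λ' = 166.6468 keV

Maximum electron kinetic energy:
K_max = E₀ - E'_min = 479.2000 - 166.6468 = 312.5532 keV

(Intermediate values are shown rounded; full precision is carried through to the final answer.)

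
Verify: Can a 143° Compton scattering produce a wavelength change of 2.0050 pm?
No, inconsistent

Calculate the expected shift for θ = 143°:

Δλ_expected = λ_C(1 - cos(143°))
Δλ_expected = 2.4263 × (1 - cos(143°))
Δλ_expected = 2.4263 × 1.7986
Δλ_expected = 4.3640 pm

Given shift: 2.0050 pm
Expected shift: 4.3640 pm
Difference: 2.3591 pm

The values do not match. The given shift corresponds to θ ≈ 80.0°, not 143°.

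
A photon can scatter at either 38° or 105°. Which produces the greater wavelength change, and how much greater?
105° produces the larger shift by a factor of 5.938

Calculate both shifts using Δλ = λ_C(1 - cos θ):

For θ₁ = 38°:
Δλ₁ = 2.4263 × (1 - cos(38°))
Δλ₁ = 2.4263 × 0.2120
Δλ₁ = 0.5144 pm

For θ₂ = 105°:
Δλ₂ = 2.4263 × (1 - cos(105°))
Δλ₂ = 2.4263 × 1.2588
Δλ₂ = 3.0543 pm

The 105° angle produces the larger shift.
Ratio: 3.0543/0.5144 = 5.938

(Intermediate values are shown rounded; full precision is carried through to the final answer.)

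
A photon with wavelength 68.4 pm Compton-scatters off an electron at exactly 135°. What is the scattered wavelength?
72.5420 pm

Using the Compton formula: λ' = λ + λ_C(1 − cos θ)

For θ = 135°, cos θ = -√2/2 (exact) ≈ -0.7071, so:
1 − cos 135° = 1 − (-√2/2) ≈ 1.7071

Δλ = λ_C × 1.7071 = 2.4263 × 1.7071 = 4.1420 pm

λ' = 68.4 + 4.1420 = 72.5420 pm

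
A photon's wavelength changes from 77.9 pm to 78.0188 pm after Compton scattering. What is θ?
18.00°

First find the wavelength shift:
Δλ = λ' - λ = 78.0188 - 77.9 = 0.1188 pm

Using Δλ = λ_C(1 - cos θ), with λ_C = h/(m_e·c) ≈ 2.42631024 pm:
cos θ = 1 - Δλ/λ_C
cos θ = 1 - 0.1188/2.42631024
cos θ = 0.951037

θ = arccos(0.951037)
θ = 18.00°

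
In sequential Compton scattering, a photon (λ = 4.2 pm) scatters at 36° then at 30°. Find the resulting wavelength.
4.9884 pm

Apply Compton shift twice:

First scattering at θ₁ = 36°:
Δλ₁ = λ_C(1 - cos(36°))
Δλ₁ = 2.4263 × 0.1910
Δλ₁ = 0.4634 pm

After first scattering:
λ₁ = 4.2 + 0.4634 = 4.6634 pm

Second scattering at θ₂ = 30°:
Δλ₂ = λ_C(1 - cos(30°))
Δλ₂ = 2.4263 × 0.1340
Δλ₂ = 0.3251 pm

Final wavelength:
λ₂ = 4.6634 + 0.3251 = 4.9884 pm

Total shift: Δλ_total = 0.4634 + 0.3251 = 0.7884 pm

(Intermediate values are shown rounded; full precision is carried through to the final answer.)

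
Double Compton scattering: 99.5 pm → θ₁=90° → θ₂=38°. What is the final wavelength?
102.4407 pm

Apply Compton shift twice:

First scattering at θ₁ = 90°:
Δλ₁ = λ_C(1 - cos(90°))
Δλ₁ = 2.4263 × 1.0000
Δλ₁ = 2.4263 pm

After first scattering:
λ₁ = 99.5 + 2.4263 = 101.9263 pm

Second scattering at θ₂ = 38°:
Δλ₂ = λ_C(1 - cos(38°))
Δλ₂ = 2.4263 × 0.2120
Δλ₂ = 0.5144 pm

Final wavelength:
λ₂ = 101.9263 + 0.5144 = 102.4407 pm

Total shift: Δλ_total = 2.4263 + 0.5144 = 2.9407 pm

(Intermediate values are shown rounded; full precision is carried through to the final answer.)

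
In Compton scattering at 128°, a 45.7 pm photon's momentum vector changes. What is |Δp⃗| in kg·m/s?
2.5039e-23 kg·m/s

Photon momentum magnitude is p = h/λ.

Initial momentum:
p₀ = h/λ = 6.6261e-34/4.5700e-11 = 1.4499e-23 kg·m/s

After scattering:
λ' = λ + Δλ = 45.7 + 3.9201 = 49.6201 pm
p' = h/λ' = 6.6261e-34/4.9620e-11 = 1.3354e-23 kg·m/s

Momentum is a vector; the scattered photon's direction makes angle θ = 128° with the incident direction. The magnitude of the vector change Δp⃗ = p⃗₀ − p⃗' is found from the law of cosines:
|Δp⃗|² = p₀² + p'² − 2p₀p'cos θ
|Δp⃗|² = (1.4499e-23)² + (1.3354e-23)² − 2·1.4499e-23·1.3354e-23·cos(128°)
|Δp⃗| = 2.5039e-23 kg·m/s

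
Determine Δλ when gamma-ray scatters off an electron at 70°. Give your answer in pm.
1.5965 pm

Using the Compton scattering formula:
Δλ = λ_C(1 - cos θ)

where λ_C = h/(m_e·c) ≈ 2.4263 pm is the Compton wavelength of an electron.

For θ = 70°:
cos(70°) = 0.3420
1 - cos(70°) = 0.6580

Δλ = 2.4263 × 0.6580
Δλ = 1.5965 pm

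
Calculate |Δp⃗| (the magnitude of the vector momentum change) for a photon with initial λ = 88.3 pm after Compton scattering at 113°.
1.2286e-23 kg·m/s

Photon momentum magnitude is p = h/λ.

Initial momentum:
p₀ = h/λ = 6.6261e-34/8.8300e-11 = 7.5040e-24 kg·m/s

After scattering:
λ' = λ + Δλ = 88.3 + 3.3743 = 91.6743 pm
p' = h/λ' = 6.6261e-34/9.1674e-11 = 7.2278e-24 kg·m/s

Momentum is a vector; the scattered photon's direction makes angle θ = 113° with the incident direction. The magnitude of the vector change Δp⃗ = p⃗₀ − p⃗' is found from the law of cosines:
|Δp⃗|² = p₀² + p'² − 2p₀p'cos θ
|Δp⃗|² = (7.5040e-24)² + (7.2278e-24)² − 2·7.5040e-24·7.2278e-24·cos(113°)
|Δp⃗| = 1.2286e-23 kg·m/s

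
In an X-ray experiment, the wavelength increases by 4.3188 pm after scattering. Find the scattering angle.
141.26°

From the Compton formula Δλ = λ_C(1 - cos θ), we can solve for θ:

cos θ = 1 - Δλ/λ_C

Given:
- Δλ = 4.3188 pm
- λ_C = h/(m_e·c) ≈ 2.42631024 pm

cos θ = 1 - 4.3188/2.42631024
cos θ = 1 - 1.779987
cos θ = -0.779987

θ = arccos(-0.779987)
θ = 141.26°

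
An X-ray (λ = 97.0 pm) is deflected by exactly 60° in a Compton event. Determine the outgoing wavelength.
98.2132 pm

Using the Compton formula: λ' = λ + λ_C(1 − cos θ)

For θ = 60°, cos θ = 1/2 (exact) = 0.5000, so:
1 − cos 60° = 1 − (1/2) = 0.5000

Δλ = λ_C × 0.5000 = 2.4263 × 0.5000 = 1.2132 pm

λ' = 97.0 + 1.2132 = 98.2132 pm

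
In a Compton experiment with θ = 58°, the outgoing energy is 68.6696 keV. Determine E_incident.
73.3000 keV

Convert final energy to wavelength (hc ≈ 1239.842 keV·pm):
λ' = hc/E' = 1239.842 / 68.6696 = 18.0552 pm

Calculate the Compton shift:
Δλ = λ_C(1 - cos(58°))
Δλ = 2.4263 × (1 - cos(58°))
Δλ = 1.1406 pm

Initial wavelength:
λ = λ' - Δλ = 18.0552 - 1.1406 = 16.9146 pm

Initial energy:
E = hc/λ = 1239.842 / 16.9146 = 73.3000 keV

(Intermediate values are shown rounded; full precision is carried through to the final answer.)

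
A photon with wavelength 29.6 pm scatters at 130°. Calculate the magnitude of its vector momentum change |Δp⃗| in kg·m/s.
3.8185e-23 kg·m/s

Photon momentum magnitude is p = h/λ.

Initial momentum:
p₀ = h/λ = 6.6261e-34/2.9600e-11 = 2.2385e-23 kg·m/s

After scattering:
λ' = λ + Δλ = 29.6 + 3.9859 = 33.5859 pm
p' = h/λ' = 6.6261e-34/3.3586e-11 = 1.9729e-23 kg·m/s

Momentum is a vector; the scattered photon's direction makes angle θ = 130° with the incident direction. The magnitude of the vector change Δp⃗ = p⃗₀ − p⃗' is found from the law of cosines:
|Δp⃗|² = p₀² + p'² − 2p₀p'cos θ
|Δp⃗|² = (2.2385e-23)² + (1.9729e-23)² − 2·2.2385e-23·1.9729e-23·cos(130°)
|Δp⃗| = 3.8185e-23 kg·m/s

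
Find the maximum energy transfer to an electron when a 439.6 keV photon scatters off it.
278.0151 keV

Maximum energy transfer occurs at θ = 180° (backscattering).

Initial photon: E₀ = 439.6 keV → λ₀ = 2.8204 pm

Maximum Compton shift (at 180°):
Δλ_max = 2λ_C = 2 × 2.4263 = 4.8526 pm

Final wavelength:
λ' = 2.8204 + 4.8526 = 7.6730 pm

Minimum photon energy (maximum energy to electron):
E'_min = hc/λ' = 161.5849 keV

Maximum electron kinetic energy:
K_max = E₀ - E'_min = 439.6000 - 161.5849 = 278.0151 keV

(Intermediate values are shown rounded; full precision is carried through to the final answer.)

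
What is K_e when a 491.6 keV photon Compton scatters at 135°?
305.5500 keV

By energy conservation: K_e = E_initial - E_final

First find the scattered photon energy:
Initial wavelength: λ = hc/E = 2.5221 pm
Compton shift: Δλ = λ_C(1 - cos(135°)) = 4.1420 pm
Final wavelength: λ' = 2.5221 + 4.1420 = 6.6640 pm
Final photon energy: E' = hc/λ' = 186.0500 keV

Electron kinetic energy:
K_e = E - E' = 491.6000 - 186.0500 = 305.5500 keV

(Intermediate values are shown rounded; full precision is carried through to the final answer.)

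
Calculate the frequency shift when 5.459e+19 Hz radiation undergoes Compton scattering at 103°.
1.917e+19 Hz (decrease)

Convert frequency to wavelength (c = 299792458 m/s):
λ₀ = c/f₀ = 299792458/5.459e+19 = 5.4917102e-12 m = 5.4917 pm

Calculate Compton shift:
Δλ = λ_C(1 - cos(103°)) = 2.9721 pm

Final wavelength:
λ' = λ₀ + Δλ = 5.4917 + 2.9721 = 8.4638 pm

Final frequency:
f' = c/λ' = 299792458/8.4638214e-12 = 3.5420461e+19 Hz

Frequency shift (decrease):
Δf = f₀ - f' = 5.459e+19 - 3.5420461e+19 = 1.917e+19 Hz

(Intermediate values are shown rounded; full precision is carried through to the final answer.)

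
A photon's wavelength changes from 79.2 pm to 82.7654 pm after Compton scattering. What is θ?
118.00°

First find the wavelength shift:
Δλ = λ' - λ = 82.7654 - 79.2 = 3.5654 pm

Using Δλ = λ_C(1 - cos θ), with λ_C = h/(m_e·c) ≈ 2.42631024 pm:
cos θ = 1 - Δλ/λ_C
cos θ = 1 - 3.5654/2.42631024
cos θ = -0.469474

θ = arccos(-0.469474)
θ = 118.00°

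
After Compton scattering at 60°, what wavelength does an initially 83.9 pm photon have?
85.1132 pm

Using the Compton formula: λ' = λ + λ_C(1 − cos θ)

For θ = 60°, cos θ = 1/2 (exact) = 0.5000, so:
1 − cos 60° = 1 − (1/2) = 0.5000

Δλ = λ_C × 0.5000 = 2.4263 × 0.5000 = 1.2132 pm

λ' = 83.9 + 1.2132 = 85.1132 pm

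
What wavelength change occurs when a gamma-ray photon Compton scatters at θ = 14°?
0.0721 pm

Using the Compton scattering formula:
Δλ = λ_C(1 - cos θ)

where λ_C = h/(m_e·c) ≈ 2.4263 pm is the Compton wavelength of an electron.

For θ = 14°:
cos(14°) = 0.9703
1 - cos(14°) = 0.0297

Δλ = 2.4263 × 0.0297
Δλ = 0.0721 pm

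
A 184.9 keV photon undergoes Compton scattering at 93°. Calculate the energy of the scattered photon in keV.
133.9101 keV

First convert energy to wavelength:
λ = hc/E, with hc ≈ 1239.842 keV·pm (i.e. 1239.842 eV·nm)

For E = 184.9 keV = 184900 eV:
λ = 1239.842 keV·pm / 184.9 keV
λ = 6.7055 pm

Calculate the Compton shift:
Δλ = λ_C(1 - cos(93°)) = 2.4263 × 1.0523
Δλ = 2.5533 pm

Final wavelength:
λ' = 6.7055 + 2.5533 = 9.2588 pm

Final energy:
E' = hc/λ' = 1239.842 / 9.2588 = 133.9101 keV

(Intermediate values are shown rounded; full precision is carried through to the final answer.)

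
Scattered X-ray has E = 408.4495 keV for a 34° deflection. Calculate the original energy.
473.1000 keV

Convert final energy to wavelength (hc ≈ 1239.842 keV·pm):
λ' = hc/E' = 1239.842 / 408.4495 = 3.0355 pm

Calculate the Compton shift:
Δλ = λ_C(1 - cos(34°))
Δλ = 2.4263 × (1 - cos(34°))
Δλ = 0.4148 pm

Initial wavelength:
λ = λ' - Δλ = 3.0355 - 0.4148 = 2.6207 pm

Initial energy:
E = hc/λ = 1239.842 / 2.6207 = 473.1000 keV

(Intermediate values are shown rounded; full precision is carried through to the final answer.)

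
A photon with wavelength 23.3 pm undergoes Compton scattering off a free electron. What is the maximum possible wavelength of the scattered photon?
28.1526 pm (at θ = 180°)

The Compton shift is Δλ = λ_C(1 − cos θ).

Since cos θ ranges from −1 to 1, the factor (1 − cos θ) ranges from 0 to 2; the maximum shift occurs at θ = 180° (backscattering):
Δλ_max = 2λ_C = 2 × 2.4263 pm = 4.8526 pm

Maximum scattered wavelength:
λ'_max = λ₀ + Δλ_max = 23.3 + 4.8526 = 28.1526 pm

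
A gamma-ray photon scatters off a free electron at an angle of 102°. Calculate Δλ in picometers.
2.9308 pm

Using the Compton scattering formula:
Δλ = λ_C(1 - cos θ)

where λ_C = h/(m_e·c) ≈ 2.4263 pm is the Compton wavelength of an electron.

For θ = 102°:
cos(102°) = -0.2079
1 - cos(102°) = 1.2079

Δλ = 2.4263 × 1.2079
Δλ = 2.9308 pm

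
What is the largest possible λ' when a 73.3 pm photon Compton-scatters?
78.1526 pm (at θ = 180°)

The Compton shift is Δλ = λ_C(1 − cos θ).

Since cos θ ranges from −1 to 1, the factor (1 − cos θ) ranges from 0 to 2; the maximum shift occurs at θ = 180° (backscattering):
Δλ_max = 2λ_C = 2 × 2.4263 pm = 4.8526 pm

Maximum scattered wavelength:
λ'_max = λ₀ + Δλ_max = 73.3 + 4.8526 = 78.1526 pm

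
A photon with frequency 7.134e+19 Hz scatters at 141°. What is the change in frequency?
3.613e+19 Hz (decrease)

Convert frequency to wavelength (c = 299792458 m/s):
λ₀ = c/f₀ = 299792458/7.134e+19 = 4.2023053e-12 m = 4.2023 pm

Calculate Compton shift:
Δλ = λ_C(1 - cos(141°)) = 4.3119 pm

Final wavelength:
λ' = λ₀ + Δλ = 4.2023 + 4.3119 = 8.5142 pm

Final frequency:
f' = c/λ' = 299792458/8.5142127e-12 = 3.5210826e+19 Hz

Frequency shift (decrease):
Δf = f₀ - f' = 7.134e+19 - 3.5210826e+19 = 3.613e+19 Hz

(Intermediate values are shown rounded; full precision is carried through to the final answer.)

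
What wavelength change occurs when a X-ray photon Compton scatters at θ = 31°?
0.3466 pm

Using the Compton scattering formula:
Δλ = λ_C(1 - cos θ)

where λ_C = h/(m_e·c) ≈ 2.4263 pm is the Compton wavelength of an electron.

For θ = 31°:
cos(31°) = 0.8572
1 - cos(31°) = 0.1428

Δλ = 2.4263 × 0.1428
Δλ = 0.3466 pm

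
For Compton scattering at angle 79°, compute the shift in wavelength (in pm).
1.9633 pm

Using the Compton scattering formula:
Δλ = λ_C(1 - cos θ)

where λ_C = h/(m_e·c) ≈ 2.4263 pm is the Compton wavelength of an electron.

For θ = 79°:
cos(79°) = 0.1908
1 - cos(79°) = 0.8092

Δλ = 2.4263 × 0.8092
Δλ = 1.9633 pm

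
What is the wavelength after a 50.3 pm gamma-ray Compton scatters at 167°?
55.0904 pm

Using the Compton scattering formula:
λ' = λ + Δλ = λ + λ_C(1 - cos θ)

Given:
- Initial wavelength λ = 50.3 pm
- Scattering angle θ = 167°
- Compton wavelength λ_C ≈ 2.4263 pm

Calculate the shift:
Δλ = 2.4263 × (1 - cos(167°))
Δλ = 2.4263 × 1.9744
Δλ = 4.7904 pm

Final wavelength:
λ' = 50.3 + 4.7904 = 55.0904 pm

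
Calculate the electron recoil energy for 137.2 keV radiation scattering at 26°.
3.6295 keV

By energy conservation: K_e = E_initial - E_final

First find the scattered photon energy:
Initial wavelength: λ = hc/E = 9.0367 pm
Compton shift: Δλ = λ_C(1 - cos(26°)) = 0.2456 pm
Final wavelength: λ' = 9.0367 + 0.2456 = 9.2823 pm
Final photon energy: E' = hc/λ' = 133.5705 keV

Electron kinetic energy:
K_e = E - E' = 137.2000 - 133.5705 = 3.6295 keV

(Intermediate values are shown rounded; full precision is carried through to the final answer.)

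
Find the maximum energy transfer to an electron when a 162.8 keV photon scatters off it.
63.3609 keV

Maximum energy transfer occurs at θ = 180° (backscattering).

Initial photon: E₀ = 162.8 keV → λ₀ = 7.6157 pm

Maximum Compton shift (at 180°):
Δλ_max = 2λ_C = 2 × 2.4263 = 4.8526 pm

Final wavelength:
λ' = 7.6157 + 4.8526 = 12.4684 pm

Minimum photon energy (maximum energy to electron):
E'_min = hc/λ' = 99.4391 keV

Maximum electron kinetic energy:
K_max = E₀ - E'_min = 162.8000 - 99.4391 = 63.3609 keV

(Intermediate values are shown rounded; full precision is carried through to the final answer.)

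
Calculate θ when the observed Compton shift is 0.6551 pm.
43.11°

From the Compton formula Δλ = λ_C(1 - cos θ), we can solve for θ:

cos θ = 1 - Δλ/λ_C

Given:
- Δλ = 0.6551 pm
- λ_C = h/(m_e·c) ≈ 2.42631024 pm

cos θ = 1 - 0.6551/2.42631024
cos θ = 1 - 0.269998
cos θ = 0.730002

θ = arccos(0.730002)
θ = 43.11°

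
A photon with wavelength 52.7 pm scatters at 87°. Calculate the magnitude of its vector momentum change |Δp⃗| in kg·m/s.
1.6952e-23 kg·m/s

Photon momentum magnitude is p = h/λ.

Initial momentum:
p₀ = h/λ = 6.6261e-34/5.2700e-11 = 1.2573e-23 kg·m/s

After scattering:
λ' = λ + Δλ = 52.7 + 2.2993 = 54.9993 pm
p' = h/λ' = 6.6261e-34/5.4999e-11 = 1.2048e-23 kg·m/s

Momentum is a vector; the scattered photon's direction makes angle θ = 87° with the incident direction. The magnitude of the vector change Δp⃗ = p⃗₀ − p⃗' is found from the law of cosines:
|Δp⃗|² = p₀² + p'² − 2p₀p'cos θ
|Δp⃗|² = (1.2573e-23)² + (1.2048e-23)² − 2·1.2573e-23·1.2048e-23·cos(87°)
|Δp⃗| = 1.6952e-23 kg·m/s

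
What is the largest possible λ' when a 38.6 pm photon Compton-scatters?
43.4526 pm (at θ = 180°)

The Compton shift is Δλ = λ_C(1 − cos θ).

Since cos θ ranges from −1 to 1, the factor (1 − cos θ) ranges from 0 to 2; the maximum shift occurs at θ = 180° (backscattering):
Δλ_max = 2λ_C = 2 × 2.4263 pm = 4.8526 pm

Maximum scattered wavelength:
λ'_max = λ₀ + Δλ_max = 38.6 + 4.8526 = 43.4526 pm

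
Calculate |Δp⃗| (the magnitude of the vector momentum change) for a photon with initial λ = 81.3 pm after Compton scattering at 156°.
1.5514e-23 kg·m/s

Photon momentum magnitude is p = h/λ.

Initial momentum:
p₀ = h/λ = 6.6261e-34/8.1300e-11 = 8.1501e-24 kg·m/s

After scattering:
λ' = λ + Δλ = 81.3 + 4.6429 = 85.9429 pm
p' = h/λ' = 6.6261e-34/8.5943e-11 = 7.7099e-24 kg·m/s

Momentum is a vector; the scattered photon's direction makes angle θ = 156° with the incident direction. The magnitude of the vector change Δp⃗ = p⃗₀ − p⃗' is found from the law of cosines:
|Δp⃗|² = p₀² + p'² − 2p₀p'cos θ
|Δp⃗|² = (8.1501e-24)² + (7.7099e-24)² − 2·8.1501e-24·7.7099e-24·cos(156°)
|Δp⃗| = 1.5514e-23 kg·m/s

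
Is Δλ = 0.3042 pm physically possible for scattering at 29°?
Yes, consistent

Calculate the expected shift for θ = 29°:

Δλ_expected = λ_C(1 - cos(29°))
Δλ_expected = 2.4263 × (1 - cos(29°))
Δλ_expected = 2.4263 × 0.1254
Δλ_expected = 0.3042 pm

Given shift: 0.3042 pm
Expected shift: 0.3042 pm
Difference: 0.0000 pm

The values match. This is consistent with Compton scattering at the stated angle.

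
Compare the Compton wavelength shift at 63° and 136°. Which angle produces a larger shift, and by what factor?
136° produces the larger shift by a factor of 3.149

Calculate both shifts using Δλ = λ_C(1 - cos θ):

For θ₁ = 63°:
Δλ₁ = 2.4263 × (1 - cos(63°))
Δλ₁ = 2.4263 × 0.5460
Δλ₁ = 1.3248 pm

For θ₂ = 136°:
Δλ₂ = 2.4263 × (1 - cos(136°))
Δλ₂ = 2.4263 × 1.7193
Δλ₂ = 4.1717 pm

The 136° angle produces the larger shift.
Ratio: 4.1717/1.3248 = 3.149

(Intermediate values are shown rounded; full precision is carried through to the final answer.)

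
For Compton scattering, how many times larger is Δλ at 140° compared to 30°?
140° produces the larger shift by a factor of 13.182

Calculate both shifts using Δλ = λ_C(1 - cos θ):

For θ₁ = 30°:
Δλ₁ = 2.4263 × (1 - cos(30°))
Δλ₁ = 2.4263 × 0.1340
Δλ₁ = 0.3251 pm

For θ₂ = 140°:
Δλ₂ = 2.4263 × (1 - cos(140°))
Δλ₂ = 2.4263 × 1.7660
Δλ₂ = 4.2850 pm

The 140° angle produces the larger shift.
Ratio: 4.2850/0.3251 = 13.182

(Intermediate values are shown rounded; full precision is carried through to the final answer.)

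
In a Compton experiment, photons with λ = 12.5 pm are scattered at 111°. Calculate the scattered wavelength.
15.7958 pm

Using the Compton scattering formula:
λ' = λ + Δλ = λ + λ_C(1 - cos θ)

Given:
- Initial wavelength λ = 12.5 pm
- Scattering angle θ = 111°
- Compton wavelength λ_C ≈ 2.4263 pm

Calculate the shift:
Δλ = 2.4263 × (1 - cos(111°))
Δλ = 2.4263 × 1.3584
Δλ = 3.2958 pm

Final wavelength:
λ' = 12.5 + 3.2958 = 15.7958 pm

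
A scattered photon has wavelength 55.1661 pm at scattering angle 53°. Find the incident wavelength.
54.2000 pm

From λ' = λ + Δλ, we have λ = λ' - Δλ

First calculate the Compton shift:
Δλ = λ_C(1 - cos θ)
Δλ = 2.4263 × (1 - cos(53°))
Δλ = 2.4263 × 0.3982
Δλ = 0.9661 pm

Initial wavelength:
λ = λ' - Δλ
λ = 55.1661 - 0.9661
λ = 54.2000 pm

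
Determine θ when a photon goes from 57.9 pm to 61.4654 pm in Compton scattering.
118.00°

First find the wavelength shift:
Δλ = λ' - λ = 61.4654 - 57.9 = 3.5654 pm

Using Δλ = λ_C(1 - cos θ), with λ_C = h/(m_e·c) ≈ 2.42631024 pm:
cos θ = 1 - Δλ/λ_C
cos θ = 1 - 3.5654/2.42631024
cos θ = -0.469474

θ = arccos(-0.469474)
θ = 118.00°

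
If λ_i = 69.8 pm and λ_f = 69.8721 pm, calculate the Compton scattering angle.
14.00°

First find the wavelength shift:
Δλ = λ' - λ = 69.8721 - 69.8 = 0.0721 pm

Using Δλ = λ_C(1 - cos θ), with λ_C = h/(m_e·c) ≈ 2.42631024 pm:
cos θ = 1 - Δλ/λ_C
cos θ = 1 - 0.0721/2.42631024
cos θ = 0.970284

θ = arccos(0.970284)
θ = 14.00°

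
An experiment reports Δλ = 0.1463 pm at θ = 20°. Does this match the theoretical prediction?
Yes, consistent

Calculate the expected shift for θ = 20°:

Δλ_expected = λ_C(1 - cos(20°))
Δλ_expected = 2.4263 × (1 - cos(20°))
Δλ_expected = 2.4263 × 0.0603
Δλ_expected = 0.1463 pm

Given shift: 0.1463 pm
Expected shift: 0.1463 pm
Difference: 0.0000 pm

The values match. This is consistent with Compton scattering at the stated angle.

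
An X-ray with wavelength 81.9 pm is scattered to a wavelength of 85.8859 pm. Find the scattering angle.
130.00°

First find the wavelength shift:
Δλ = λ' - λ = 85.8859 - 81.9 = 3.9859 pm

Using Δλ = λ_C(1 - cos θ), with λ_C = h/(m_e·c) ≈ 2.42631024 pm:
cos θ = 1 - Δλ/λ_C
cos θ = 1 - 3.9859/2.42631024
cos θ = -0.642783

θ = arccos(-0.642783)
θ = 130.00°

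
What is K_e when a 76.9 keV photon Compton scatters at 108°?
12.6557 keV

By energy conservation: K_e = E_initial - E_final

First find the scattered photon energy:
Initial wavelength: λ = hc/E = 16.1228 pm
Compton shift: Δλ = λ_C(1 - cos(108°)) = 3.1761 pm
Final wavelength: λ' = 16.1228 + 3.1761 = 19.2989 pm
Final photon energy: E' = hc/λ' = 64.2443 keV

Electron kinetic energy:
K_e = E - E' = 76.9000 - 64.2443 = 12.6557 keV

(Intermediate values are shown rounded; full precision is carried through to the final answer.)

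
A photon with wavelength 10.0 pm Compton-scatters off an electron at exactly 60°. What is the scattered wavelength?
11.2132 pm

Using the Compton formula: λ' = λ + λ_C(1 − cos θ)

For θ = 60°, cos θ = 1/2 (exact) = 0.5000, so:
1 − cos 60° = 1 − (1/2) = 0.5000

Δλ = λ_C × 0.5000 = 2.4263 × 0.5000 = 1.2132 pm

λ' = 10.0 + 1.2132 = 11.2132 pm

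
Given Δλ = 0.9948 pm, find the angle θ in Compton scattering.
53.84°

From the Compton formula Δλ = λ_C(1 - cos θ), we can solve for θ:

cos θ = 1 - Δλ/λ_C

Given:
- Δλ = 0.9948 pm
- λ_C = h/(m_e·c) ≈ 2.42631024 pm

cos θ = 1 - 0.9948/2.42631024
cos θ = 1 - 0.410005
cos θ = 0.589995

θ = arccos(0.589995)
θ = 53.84°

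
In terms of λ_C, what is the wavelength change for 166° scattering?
1.9703 λ_C

The Compton shift formula is:
Δλ = λ_C(1 - cos θ)

Dividing both sides by λ_C:
Δλ/λ_C = 1 - cos θ

For θ = 166°:
Δλ/λ_C = 1 - cos(166°)
Δλ/λ_C = 1 - -0.9703
Δλ/λ_C = 1.9703

This means the shift is 1.9703 × λ_C = 4.7805 pm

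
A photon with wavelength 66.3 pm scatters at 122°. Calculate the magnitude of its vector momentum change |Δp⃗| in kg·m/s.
1.7021e-23 kg·m/s

Photon momentum magnitude is p = h/λ.

Initial momentum:
p₀ = h/λ = 6.6261e-34/6.6300e-11 = 9.9941e-24 kg·m/s

After scattering:
λ' = λ + Δλ = 66.3 + 3.7121 = 70.0121 pm
p' = h/λ' = 6.6261e-34/7.0012e-11 = 9.4642e-24 kg·m/s

Momentum is a vector; the scattered photon's direction makes angle θ = 122° with the incident direction. The magnitude of the vector change Δp⃗ = p⃗₀ − p⃗' is found from the law of cosines:
|Δp⃗|² = p₀² + p'² − 2p₀p'cos θ
|Δp⃗|² = (9.9941e-24)² + (9.4642e-24)² − 2·9.9941e-24·9.4642e-24·cos(122°)
|Δp⃗| = 1.7021e-23 kg·m/s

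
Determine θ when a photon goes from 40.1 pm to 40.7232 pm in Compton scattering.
42.00°

First find the wavelength shift:
Δλ = λ' - λ = 40.7232 - 40.1 = 0.6232 pm

Using Δλ = λ_C(1 - cos θ), with λ_C = h/(m_e·c) ≈ 2.42631024 pm:
cos θ = 1 - Δλ/λ_C
cos θ = 1 - 0.6232/2.42631024
cos θ = 0.743149

θ = arccos(0.743149)
θ = 42.00°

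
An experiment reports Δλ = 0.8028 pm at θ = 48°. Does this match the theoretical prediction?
Yes, consistent

Calculate the expected shift for θ = 48°:

Δλ_expected = λ_C(1 - cos(48°))
Δλ_expected = 2.4263 × (1 - cos(48°))
Δλ_expected = 2.4263 × 0.3309
Δλ_expected = 0.8028 pm

Given shift: 0.8028 pm
Expected shift: 0.8028 pm
Difference: 0.0000 pm

The values match. This is consistent with Compton scattering at the stated angle.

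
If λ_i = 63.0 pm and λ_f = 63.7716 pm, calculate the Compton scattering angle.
47.00°

First find the wavelength shift:
Δλ = λ' - λ = 63.7716 - 63.0 = 0.7716 pm

Using Δλ = λ_C(1 - cos θ), with λ_C = h/(m_e·c) ≈ 2.42631024 pm:
cos θ = 1 - Δλ/λ_C
cos θ = 1 - 0.7716/2.42631024
cos θ = 0.681986

θ = arccos(0.681986)
θ = 47.00°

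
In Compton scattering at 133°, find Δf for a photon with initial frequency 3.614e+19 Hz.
1.192e+19 Hz (decrease)

Convert frequency to wavelength (c = 299792458 m/s):
λ₀ = c/f₀ = 299792458/3.614e+19 = 8.2953087e-12 m = 8.2953 pm

Calculate Compton shift:
Δλ = λ_C(1 - cos(133°)) = 4.0810 pm

Final wavelength:
λ' = λ₀ + Δλ = 8.2953 + 4.0810 = 12.3764 pm

Final frequency:
f' = c/λ' = 299792458/1.2376359e-11 = 2.4222994e+19 Hz

Frequency shift (decrease):
Δf = f₀ - f' = 3.614e+19 - 2.4222994e+19 = 1.192e+19 Hz

(Intermediate values are shown rounded; full precision is carried through to the final answer.)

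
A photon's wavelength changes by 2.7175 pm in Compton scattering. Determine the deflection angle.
96.89°

From the Compton formula Δλ = λ_C(1 - cos θ), we can solve for θ:

cos θ = 1 - Δλ/λ_C

Given:
- Δλ = 2.7175 pm
- λ_C = h/(m_e·c) ≈ 2.42631024 pm

cos θ = 1 - 2.7175/2.42631024
cos θ = 1 - 1.120013
cos θ = -0.120013

θ = arccos(-0.120013)
θ = 96.89°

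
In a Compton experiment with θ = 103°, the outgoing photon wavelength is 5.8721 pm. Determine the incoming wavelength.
2.9000 pm

From λ' = λ + Δλ, we have λ = λ' - Δλ

First calculate the Compton shift:
Δλ = λ_C(1 - cos θ)
Δλ = 2.4263 × (1 - cos(103°))
Δλ = 2.4263 × 1.2250
Δλ = 2.9721 pm

Initial wavelength:
λ = λ' - Δλ
λ = 5.8721 - 2.9721
λ = 2.9000 pm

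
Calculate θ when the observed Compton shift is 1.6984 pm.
72.54°

From the Compton formula Δλ = λ_C(1 - cos θ), we can solve for θ:

cos θ = 1 - Δλ/λ_C

Given:
- Δλ = 1.6984 pm
- λ_C = h/(m_e·c) ≈ 2.42631024 pm

cos θ = 1 - 1.6984/2.42631024
cos θ = 1 - 0.699993
cos θ = 0.300007

θ = arccos(0.300007)
θ = 72.54°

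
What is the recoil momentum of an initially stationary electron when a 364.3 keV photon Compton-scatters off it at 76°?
2.0487e-22 kg·m/s

The electron is initially at rest, so by conservation of momentum:
p⃗_e = p⃗₀ − p⃗'  (incident photon momentum minus scattered photon momentum)

Photon momentum magnitudes (p = h/λ = E/c):
λ₀ = hc/E₀ = 3.4034 pm → p₀ = h/λ₀ = 1.9469e-22 kg·m/s
Δλ = λ_C(1 − cos 76°) = 1.8393 pm
λ' = 5.2427 pm → p' = h/λ' = 1.2639e-22 kg·m/s

The scattered photon makes angle θ = 76° with the incident direction, so by the law of cosines:
|p⃗_e|² = p₀² + p'² − 2p₀p'cos θ
|p⃗_e|² = (1.9469e-22)² + (1.2639e-22)² − 2·1.9469e-22·1.2639e-22·cos(76°)
|p⃗_e| = 2.0487e-22 kg·m/s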